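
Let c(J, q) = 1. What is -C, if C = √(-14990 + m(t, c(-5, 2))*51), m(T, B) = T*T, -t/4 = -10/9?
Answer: -I*√1132590/9 ≈ -118.25*I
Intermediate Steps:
t = 40/9 (t = -(-40)/9 = -4*(-10/9) = 40/9 ≈ 4.4444)
m(T, B) = T²
C = I*√1132590/9 (C = √(-14990 + (40/9)²*51) = √(-14990 + (1600/81)*51) = √(-14990 + 27200/27) = √(-377530/27) = I*√1132590/9 ≈ 118.25*I)
-C = -I*√1132590/9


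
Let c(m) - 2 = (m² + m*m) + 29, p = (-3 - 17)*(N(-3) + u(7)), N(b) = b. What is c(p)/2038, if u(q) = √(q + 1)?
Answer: 13631/2038 - 4800*√2/1019 ≈ 0.026766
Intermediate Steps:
u(q) = √(1 + q)
p = 60 - 40*√2 (p = (-3 - 17)*(-3 + √(1 + 7)) = -20*(-3 + √8) = -20*(-3 + 2*√2) = 60 - 40*√2 ≈ 3.4315)
c(m) = 31 + 2*m² (c(m) = 2 + ((m² + m*m) + 29) = 2 + ((m² + m²) + 29) = 2 + (2*m² + 29) = 2 + (29 + 2*m²) = 31 + 2*m²)
c(p)/2038 = (31 + 2*(60 - 40*√2)²)/2038 = (31 + 2*(60 - 40*√2)²)*(1/2038) = 31/2038 + (60 - 40*√2)²/1019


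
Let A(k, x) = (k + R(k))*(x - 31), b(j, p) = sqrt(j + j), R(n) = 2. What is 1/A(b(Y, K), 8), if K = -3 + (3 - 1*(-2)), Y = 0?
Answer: -1/46 ≈ -0.021739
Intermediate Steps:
K = 2 (K = -3 + (3 + 2) = -3 + 5 = 2)
b(j, p) = sqrt(2)*sqrt(j) (b(j, p) = sqrt(2*j) = sqrt(2)*sqrt(j))
A(k, x) = (-31 + x)*(2 + k) (A(k, x) = (k + 2)*(x - 31) = (2 + k)*(-31 + x) = (-31 + x)*(2 + k))
1/A(b(Y, K), 8) = 1/(-62 - 31*sqrt(2)*sqrt(0) + 2*8 + (sqrt(2)*sqrt(0))*8) = 1/(-62 - 31*sqrt(2)*0 + 16 + (sqrt(2)*0)*8) = 1/(-62 - 31*0 + 16 + 0*8) = 1/(-62 + 0 + 16 + 0) = 1/(-46) = -1/46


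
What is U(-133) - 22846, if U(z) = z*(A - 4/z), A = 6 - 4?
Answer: -23116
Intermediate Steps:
A = 2
U(z) = z*(2 - 4/z)
U(-133) - 22846 = (-4 + 2*(-133)) - 22846 = (-4 - 266) - 22846 = -270 - 22846 = -23116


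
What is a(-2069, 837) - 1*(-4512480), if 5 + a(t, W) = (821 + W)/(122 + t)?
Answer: 8785787167/1947 ≈ 4.5125e+6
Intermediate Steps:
a(t, W) = -5 + (821 + W)/(122 + t)
a(-2069, 837) - 1*(-4512480) = (211 + 837 - 5*(-2069))/(122 - 2069) - 1*(-4512480) = (211 + 837 + 10345)/(-1947) + 4512480 = -1/1947*11393 + 4512480 = -11393/1947 + 4512480 = 8785787167/1947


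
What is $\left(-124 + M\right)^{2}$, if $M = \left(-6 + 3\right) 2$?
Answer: $16900$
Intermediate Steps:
$M = -6$ ($M = \left(-3\right) 2 = -6$)
$\left(-124 + M\right)^{2} = \left(-124 - 6\right)^{2} = \left(-130\right)^{2} = 16900$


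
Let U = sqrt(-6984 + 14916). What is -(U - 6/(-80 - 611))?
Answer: -6/691 - 2*sqrt(1983) ≈ -89.070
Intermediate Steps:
U = 2*sqrt(1983) (U = sqrt(7932) = 2*sqrt(1983) ≈ 89.062)
-(U - 6/(-80 - 611)) = -(2*sqrt(1983) - 6/(-80 - 611)) = -(2*sqrt(1983) - 6/(-691)) = -(2*sqrt(1983) - 1/691*(-6)) = -(2*sqrt(1983) + 6/691) = -(6/691 + 2*sqrt(1983)) = -6/691 - 2*sqrt(1983)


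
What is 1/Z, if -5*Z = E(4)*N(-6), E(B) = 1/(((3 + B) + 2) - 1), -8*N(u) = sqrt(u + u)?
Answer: -160*I*sqrt(3)/3 ≈ -92.376*I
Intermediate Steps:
N(u) = -sqrt(2)*sqrt(u)/8 (N(u) = -sqrt(u + u)/8 = -sqrt(2)*sqrt(u)/8)
E(B) = 1/(4 + B) (E(B) = 1/((5 + B) - 1) = 1/(4 + B))
Z = I*sqrt(3)/160 (Z = -(-sqrt(2)*sqrt(-6)/8)/(5*(4 + 4)) = -(-sqrt(2)*I*sqrt(6)/8)/(5*8) = -(-I*sqrt(3)/4)/40 = -(-1)*I*sqrt(3)/160 = I*sqrt(3)/160 ≈ 0.010825*I)
1/Z = 1/(I*sqrt(3)/160) = -160*I*sqrt(3)/3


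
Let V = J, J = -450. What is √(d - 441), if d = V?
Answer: 9*I*√11 ≈ 29.85*I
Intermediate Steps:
V = -450
d = -450
√(d - 441) = √(-450 - 441) = √(-891) = 9*I*√11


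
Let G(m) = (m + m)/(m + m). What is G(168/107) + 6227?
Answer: 6228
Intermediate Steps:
G(m) = 1 (G(m) = (2*m)/((2*m)) = (2*m)*(1/(2*m)) = 1)
G(168/107) + 6227 = 1 + 6227 = 6228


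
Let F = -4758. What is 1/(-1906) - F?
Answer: 9068747/1906 ≈ 4758.0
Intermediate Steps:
1/(-1906) - F = 1/(-1906) - 1*(-4758) = -1/1906 + 4758 = 9068747/1906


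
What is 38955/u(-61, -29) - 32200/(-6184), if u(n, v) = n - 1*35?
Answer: -9908605/24736 ≈ -400.57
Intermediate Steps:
u(n, v) = -35 + n (u(n, v) = n - 35 = -35 + n)
38955/u(-61, -29) - 32200/(-6184) = 38955/(-35 - 61) - 32200/(-6184) = 38955/(-96) - 32200*(-1/6184) = 38955*(-1/96) + 4025/773 = -12985/32 + 4025/773 = -9908605/24736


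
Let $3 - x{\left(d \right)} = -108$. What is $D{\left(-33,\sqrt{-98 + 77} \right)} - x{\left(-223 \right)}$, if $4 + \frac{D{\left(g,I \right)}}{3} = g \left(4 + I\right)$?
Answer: $-519 - 99 i \sqrt{21} \approx -519.0 - 453.67 i$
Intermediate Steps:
$x{\left(d \right)} = 111$ ($x{\left(d \right)} = 3 - -108 = 3 + 108 = 111$)
$D{\left(g,I \right)} = -12 + 3 g \left(4 + I\right)$
$D{\left(-33,\sqrt{-98 + 77} \right)} - x{\left(-223 \right)} = \left(-12 + 12 \left(-33\right) + 3 \sqrt{-98 + 77} \left(-33\right)\right) - 111 = \left(-12 - 396 + 3 \sqrt{-21} \left(-33\right)\right) - 111 = \left(-12 - 396 + 3 i \sqrt{21} \left(-33\right)\right) - 111 = \left(-12 - 396 - 99 i \sqrt{21}\right) - 111 = \left(-408 - 99 i \sqrt{21}\right) - 111 = -519 - 99 i \sqrt{21}$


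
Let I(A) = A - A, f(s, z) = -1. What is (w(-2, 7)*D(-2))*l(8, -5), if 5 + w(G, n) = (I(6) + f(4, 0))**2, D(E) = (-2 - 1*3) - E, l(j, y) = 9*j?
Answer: 864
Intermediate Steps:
D(E) = -5 - E (D(E) = (-2 - 3) - E = -5 - E)
I(A) = 0
w(G, n) = -4 (w(G, n) = -5 + (0 - 1)**2 = -5 + (-1)**2 = -5 + 1 = -4)
(w(-2, 7)*D(-2))*l(8, -5) = (-4*(-5 - 1*(-2)))*(9*8) = -4*(-5 + 2)*72 = -4*(-3)*72 = 12*72 = 864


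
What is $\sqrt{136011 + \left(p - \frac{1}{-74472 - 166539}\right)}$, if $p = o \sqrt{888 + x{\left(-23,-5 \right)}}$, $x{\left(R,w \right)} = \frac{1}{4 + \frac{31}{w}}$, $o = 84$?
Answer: $\frac{\sqrt{106216166733384598 + 5963527017756 \sqrt{107393}}}{883707} \approx 372.17$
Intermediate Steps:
$p = \frac{84 \sqrt{107393}}{11}$ ($p = 84 \sqrt{888 - \frac{5}{31 + 4 \left(-5\right)}} = 84 \sqrt{888 - \frac{5}{31 - 20}} = 84 \sqrt{888 - \frac{5}{11}} = 84 \sqrt{\frac{9763}{11}} = 84 \frac{\sqrt{107393}}{11} = \frac{84 \sqrt{107393}}{11} \approx 2502.5$)
$\sqrt{136011 + \left(p - \frac{1}{-74472 - 166539}\right)} = \sqrt{136011 + \left(\frac{84 \sqrt{107393}}{11} - \frac{1}{-74472 - 166539}\right)} = \sqrt{136011 - \left(- \frac{1}{241011} - \frac{84 \sqrt{107393}}{11}\right)} = \sqrt{136011 + \left(\frac{84 \sqrt{107393}}{11} + \frac{1}{241011}\right)} = \sqrt{136011 + \left(\frac{1}{241011} + \frac{84 \sqrt{107393}}{11}\right)} = \sqrt{\frac{32780147122}{241011} + \frac{84 \sqrt{107393}}{11}}$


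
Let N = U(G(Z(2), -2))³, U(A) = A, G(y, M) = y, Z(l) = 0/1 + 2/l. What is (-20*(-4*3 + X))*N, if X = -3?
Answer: 300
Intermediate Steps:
Z(l) = 2/l (Z(l) = 0*1 + 2/l = 0 + 2/l = 2/l)
N = 1 (N = (2/2)³ = (2*(½))³ = 1³ = 1)
(-20*(-4*3 + X))*N = -20*(-4*3 - 3)*1 = -20*(-12 - 3)*1 = -20*(-15)*1 = 300*1 = 300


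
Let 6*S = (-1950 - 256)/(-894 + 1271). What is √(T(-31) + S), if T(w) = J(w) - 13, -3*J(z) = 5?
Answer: I*√2223169/377 ≈ 3.955*I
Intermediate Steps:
S = -1103/1131 (S = ((-1950 - 256)/(-894 + 1271))/6 = (-2206/377)/6 = (-2206*1/377)/6 = (⅙)*(-2206/377) = -1103/1131 ≈ -0.97524)
J(z) = -5/3 (J(z) = -⅓*5 = -5/3)
T(w) = -44/3 (T(w) = -5/3 - 13 = -44/3)
√(T(-31) + S) = √(-44/3 - 1103/1131) = √(-5897/377) = I*√2223169/377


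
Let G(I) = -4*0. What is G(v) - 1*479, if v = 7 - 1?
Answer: -479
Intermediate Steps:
v = 6
G(I) = 0
G(v) - 1*479 = 0 - 1*479 = 0 - 479 = -479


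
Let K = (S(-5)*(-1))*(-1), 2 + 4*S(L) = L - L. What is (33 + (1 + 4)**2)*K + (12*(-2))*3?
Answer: -101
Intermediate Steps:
S(L) = -1/2 (S(L) = -1/2 + (L - L)/4 = -1/2 + (1/4)*0 = -1/2 + 0 = -1/2)
K = -1/2 (K = -1/2*(-1)*(-1) = (1/2)*(-1) = -1/2 ≈ -0.50000)
(33 + (1 + 4)**2)*K + (12*(-2))*3 = (33 + (1 + 4)**2)*(-1/2) + (12*(-2))*3 = (33 + 5**2)*(-1/2) - 24*3 = (33 + 25)*(-1/2) - 72 = 58*(-1/2) - 72 = -29 - 72 = -101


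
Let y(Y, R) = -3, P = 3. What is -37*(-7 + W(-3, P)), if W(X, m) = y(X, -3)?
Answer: 370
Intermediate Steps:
W(X, m) = -3
-37*(-7 + W(-3, P)) = -37*(-7 - 3) = -37*(-10) = 370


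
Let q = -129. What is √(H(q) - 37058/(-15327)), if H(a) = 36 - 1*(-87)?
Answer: √3273641137/5109 ≈ 11.199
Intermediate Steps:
H(a) = 123 (H(a) = 36 + 87 = 123)
√(H(q) - 37058/(-15327)) = √(123 - 37058/(-15327)) = √(123 - 37058*(-1/15327)) = √(123 + 37058/15327) = √(1922279/15327) = √3273641137/5109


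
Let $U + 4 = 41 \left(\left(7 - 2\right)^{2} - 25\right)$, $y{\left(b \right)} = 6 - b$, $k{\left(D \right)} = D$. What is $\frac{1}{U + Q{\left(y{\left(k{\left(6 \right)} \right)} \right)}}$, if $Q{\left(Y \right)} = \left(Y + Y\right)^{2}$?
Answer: $- \frac{1}{4} \approx -0.25$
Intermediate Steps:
$Q{\left(Y \right)} = 4 Y^{2}$ ($Q{\left(Y \right)} = \left(2 Y\right)^{2} = 4 Y^{2}$)
$U = -4$ ($U = -4 + 41 \left(\left(7 - 2\right)^{2} - 25\right) = -4 + 41 \left(5^{2} - 25\right) = -4 + 41 \left(25 - 25\right) = -4 + 41 \cdot 0 = -4 + 0 = -4$)
$\frac{1}{U + Q{\left(y{\left(k{\left(6 \right)} \right)} \right)}} = \frac{1}{-4 + 4 \left(6 - 6\right)^{2}} = \frac{1}{-4 + 4 \cdot 0^{2}} = \frac{1}{-4 + 4 \cdot 0} = \frac{1}{-4 + 0} = \frac{1}{-4} = - \frac{1}{4}$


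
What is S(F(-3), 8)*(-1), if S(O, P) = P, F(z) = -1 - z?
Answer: -8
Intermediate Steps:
S(F(-3), 8)*(-1) = 8*(-1) = -8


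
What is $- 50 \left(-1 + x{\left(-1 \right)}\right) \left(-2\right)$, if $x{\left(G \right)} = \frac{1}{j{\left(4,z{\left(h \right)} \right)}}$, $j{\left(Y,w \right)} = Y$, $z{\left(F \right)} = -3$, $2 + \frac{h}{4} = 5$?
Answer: $-75$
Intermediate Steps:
$h = 12$ ($h = -8 + 4 \cdot 5 = -8 + 20 = 12$)
$x{\left(G \right)} = \frac{1}{4}$
$- 50 \left(-1 + x{\left(-1 \right)}\right) \left(-2\right) = - 50 \left(-1 + \frac{1}{4}\right) \left(-2\right) = - 50 \left(\left(- \frac{3}{4}\right) \left(-2\right)\right) = \left(-50\right) \frac{3}{2} = -75$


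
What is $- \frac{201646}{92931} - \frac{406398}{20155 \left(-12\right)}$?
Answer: $- \frac{1833854837}{3746048610} \approx -0.48954$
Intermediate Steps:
$- \frac{201646}{92931} - \frac{406398}{20155 \left(-12\right)} = \left(-201646\right) \frac{1}{92931} - \frac{406398}{-241860} = - \frac{201646}{92931} - - \frac{67733}{40310} = - \frac{201646}{92931} + \frac{67733}{40310} = - \frac{1833854837}{3746048610}$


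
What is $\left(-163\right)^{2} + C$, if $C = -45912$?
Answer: $-19343$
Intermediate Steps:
$\left(-163\right)^{2} + C = \left(-163\right)^{2} - 45912 = 26569 - 45912 = -19343$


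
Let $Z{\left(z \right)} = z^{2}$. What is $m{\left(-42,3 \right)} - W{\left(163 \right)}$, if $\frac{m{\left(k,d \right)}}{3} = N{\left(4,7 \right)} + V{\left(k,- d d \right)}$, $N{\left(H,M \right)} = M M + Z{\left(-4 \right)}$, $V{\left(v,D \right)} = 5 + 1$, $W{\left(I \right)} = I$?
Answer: $50$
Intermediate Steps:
$V{\left(v,D \right)} = 6$
$N{\left(H,M \right)} = 16 + M^{2}$ ($N{\left(H,M \right)} = M M + \left(-4\right)^{2} = M^{2} + 16 = 16 + M^{2}$)
$m{\left(k,d \right)} = 213$ ($m{\left(k,d \right)} = 3 \left(\left(16 + 7^{2}\right) + 6\right) = 3 \left(\left(16 + 49\right) + 6\right) = 3 \left(65 + 6\right) = 3 \cdot 71 = 213$)
$m{\left(-42,3 \right)} - W{\left(163 \right)} = 213 - 163 = 50$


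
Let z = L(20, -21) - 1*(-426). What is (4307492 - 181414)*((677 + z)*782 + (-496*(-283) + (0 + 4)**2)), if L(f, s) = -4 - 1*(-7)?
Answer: 4147847187528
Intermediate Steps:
L(f, s) = 3 (L(f, s) = -4 + 7 = 3)
z = 429 (z = 3 - 1*(-426) = 3 + 426 = 429)
(4307492 - 181414)*((677 + z)*782 + (-496*(-283) + (0 + 4)**2)) = (4307492 - 181414)*((677 + 429)*782 + (-496*(-283) + (0 + 4)**2)) = 4126078*(1106*782 + (140368 + 4**2)) = 4126078*(864892 + (140368 + 16)) = 4126078*(864892 + 140384) = 4126078*1005276 = 4147847187528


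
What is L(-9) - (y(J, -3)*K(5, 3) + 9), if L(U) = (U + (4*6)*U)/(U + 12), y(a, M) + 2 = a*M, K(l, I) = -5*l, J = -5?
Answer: 241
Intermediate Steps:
y(a, M) = -2 + M*a (y(a, M) = -2 + a*M = -2 + M*a)
L(U) = 25*U/(12 + U) (L(U) = (U + 24*U)/(12 + U) = (25*U)/(12 + U) = 25*U/(12 + U))
L(-9) - (y(J, -3)*K(5, 3) + 9) = 25*(-9)/(12 - 9) - ((-2 - 3*(-5))*(-5*5) + 9) = 25*(-9)/3 - ((-2 + 15)*(-25) + 9) = 25*(-9)*(⅓) - (13*(-25) + 9) = -75 - (-325 + 9) = -75 - 1*(-316) = -75 + 316 = 241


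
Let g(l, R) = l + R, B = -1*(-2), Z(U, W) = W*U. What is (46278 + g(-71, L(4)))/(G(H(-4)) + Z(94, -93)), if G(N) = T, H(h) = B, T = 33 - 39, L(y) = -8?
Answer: -46199/8748 ≈ -5.2811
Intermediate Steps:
Z(U, W) = U*W
B = 2
T = -6
g(l, R) = R + l
H(h) = 2
G(N) = -6
(46278 + g(-71, L(4)))/(G(H(-4)) + Z(94, -93)) = (46278 + (-8 - 71))/(-6 + 94*(-93)) = (46278 - 79)/(-6 - 8742) = 46199/(-8748) = 46199*(-1/8748) = -46199/8748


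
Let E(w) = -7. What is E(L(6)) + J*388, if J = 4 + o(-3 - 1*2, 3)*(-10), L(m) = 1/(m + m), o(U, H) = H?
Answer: -10095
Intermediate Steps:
L(m) = 1/(2*m)
J = -26 (J = 4 + 3*(-10) = 4 - 30 = -26)
E(L(6)) + J*388 = -7 - 26*388 = -7 - 10088 = -10095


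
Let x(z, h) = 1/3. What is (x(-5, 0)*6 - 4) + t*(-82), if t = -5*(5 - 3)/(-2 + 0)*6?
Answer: -2462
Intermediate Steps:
x(z, h) = 1/3
t = 30 (t = -10/(-2)*6 = -10*(-1)/2*6 = -5*(-1)*6 = 5*6 = 30)
(x(-5, 0)*6 - 4) + t*(-82) = ((1/3)*6 - 4) + 30*(-82) = (2 - 4) - 2460 = -2 - 2460 = -2462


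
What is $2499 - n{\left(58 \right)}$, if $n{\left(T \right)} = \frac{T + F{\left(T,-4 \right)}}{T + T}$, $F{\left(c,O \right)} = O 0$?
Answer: $\frac{4997}{2} \approx 2498.5$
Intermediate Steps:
$F{\left(c,O \right)} = 0$
$n{\left(T \right)} = \frac{1}{2}$ ($n{\left(T \right)} = \frac{T + 0}{T + T} = \frac{T}{2 T} = T \frac{1}{2 T} = \frac{1}{2}$)
$2499 - n{\left(58 \right)} = 2499 - \frac{1}{2} = \frac{4997}{2}$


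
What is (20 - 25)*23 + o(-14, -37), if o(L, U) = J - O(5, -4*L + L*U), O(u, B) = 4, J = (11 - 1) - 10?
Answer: -119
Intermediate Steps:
J = 0 (J = 10 - 10 = 0)
o(L, U) = -4 (o(L, U) = 0 - 1*4 = 0 - 4 = -4)
(20 - 25)*23 + o(-14, -37) = (20 - 25)*23 - 4 = -5*23 - 4 = -115 - 4 = -119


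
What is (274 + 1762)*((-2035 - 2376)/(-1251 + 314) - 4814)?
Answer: -9174841052/937 ≈ -9.7917e+6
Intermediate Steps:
(274 + 1762)*((-2035 - 2376)/(-1251 + 314) - 4814) = 2036*(-4411/(-937) - 4814) = 2036*(-4411*(-1/937) - 4814) = 2036*(4411/937 - 4814) = 2036*(-4506307/937) = -9174841052/937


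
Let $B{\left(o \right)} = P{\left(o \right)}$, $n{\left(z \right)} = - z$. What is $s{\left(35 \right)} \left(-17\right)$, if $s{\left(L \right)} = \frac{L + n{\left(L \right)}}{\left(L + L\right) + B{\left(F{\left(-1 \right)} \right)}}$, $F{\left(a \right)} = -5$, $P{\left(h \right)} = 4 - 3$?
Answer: $0$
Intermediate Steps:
$P{\left(h \right)} = 1$
$B{\left(o \right)} = 1$
$s{\left(L \right)} = 0$ ($s{\left(L \right)} = \frac{L - L}{\left(L + L\right) + 1} = \frac{0}{2 L + 1} = \frac{0}{1 + 2 L} = 0$)
$s{\left(35 \right)} \left(-17\right) = 0 \left(-17\right) = 0$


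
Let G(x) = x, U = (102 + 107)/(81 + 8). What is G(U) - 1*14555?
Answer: -1295186/89 ≈ -14553.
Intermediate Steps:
U = 209/89 ≈ 2.3483
G(U) - 1*14555 = 209/89 - 1*14555 = 209/89 - 14555 = -1295186/89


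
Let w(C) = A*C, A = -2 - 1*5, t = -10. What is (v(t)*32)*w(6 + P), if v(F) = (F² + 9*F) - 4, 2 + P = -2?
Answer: -2688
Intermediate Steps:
P = -4 (P = -2 - 2 = -4)
v(F) = -4 + F² + 9*F
A = -7 (A = -2 - 5 = -7)
w(C) = -7*C
(v(t)*32)*w(6 + P) = ((-4 + (-10)² + 9*(-10))*32)*(-7*(6 - 4)) = ((-4 + 100 - 90)*32)*(-7*2) = (6*32)*(-14) = 192*(-14) = -2688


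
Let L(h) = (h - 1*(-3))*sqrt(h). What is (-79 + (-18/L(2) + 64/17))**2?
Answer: 40942843/7225 + 23022*sqrt(2)/85 ≈ 6049.9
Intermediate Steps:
L(h) = sqrt(h)*(3 + h) (L(h) = (h + 3)*sqrt(h) = (3 + h)*sqrt(h) = sqrt(h)*(3 + h))
(-79 + (-18/L(2) + 64/17))**2 = (-79 + (-18*sqrt(2)/(2*(3 + 2)) + 64/17))**2 = (-79 + (-18*sqrt(2)/10 + 64*(1/17)))**2 = (-79 + (-18*sqrt(2)/10 + 64/17))**2 = (-79 + (-9*sqrt(2)/5 + 64/17))**2 = (-79 + (64/17 - 9*sqrt(2)/5))**2 = (-1279/17 - 9*sqrt(2)/5)**2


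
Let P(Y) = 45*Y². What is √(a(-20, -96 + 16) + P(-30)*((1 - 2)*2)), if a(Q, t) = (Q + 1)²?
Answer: I*√80639 ≈ 283.97*I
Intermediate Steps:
a(Q, t) = (1 + Q)²
√(a(-20, -96 + 16) + P(-30)*((1 - 2)*2)) = √((1 - 20)² + (45*(-30)²)*((1 - 2)*2)) = √((-19)² + (45*900)*(-1*2)) = √(361 + 40500*(-2)) = √(361 - 81000) = √(-80639) = I*√80639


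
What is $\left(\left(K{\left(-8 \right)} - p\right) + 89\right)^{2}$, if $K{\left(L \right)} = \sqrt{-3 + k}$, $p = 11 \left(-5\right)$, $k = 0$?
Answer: $\left(144 + i \sqrt{3}\right)^{2} \approx 20733.0 + 498.8 i$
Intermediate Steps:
$p = -55$
$K{\left(L \right)} = i \sqrt{3}$ ($K{\left(L \right)} = \sqrt{-3 + 0} = \sqrt{-3} = i \sqrt{3}$)
$\left(\left(K{\left(-8 \right)} - p\right) + 89\right)^{2} = \left(\left(i \sqrt{3} - -55\right) + 89\right)^{2} = \left(\left(i \sqrt{3} + 55\right) + 89\right)^{2} = \left(\left(55 + i \sqrt{3}\right) + 89\right)^{2} = \left(144 + i \sqrt{3}\right)^{2}$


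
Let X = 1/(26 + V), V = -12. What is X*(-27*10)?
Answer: -135/7 ≈ -19.286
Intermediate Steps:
X = 1/14 (X = 1/(26 - 12) = 1/14 ≈ 0.071429)
X*(-27*10) = (-27*10)/14 = (1/14)*(-270) = -135/7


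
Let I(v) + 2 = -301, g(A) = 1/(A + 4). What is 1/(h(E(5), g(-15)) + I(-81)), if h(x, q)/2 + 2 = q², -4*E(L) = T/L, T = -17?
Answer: -121/37145 ≈ -0.0032575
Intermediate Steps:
g(A) = 1/(4 + A)
E(L) = 17/(4*L) (E(L) = -(-17)/(4*L) = 17/(4*L))
h(x, q) = -4 + 2*q²
I(v) = -303 (I(v) = -2 - 301 = -303)
1/(h(E(5), g(-15)) + I(-81)) = 1/((-4 + 2*(1/(4 - 15))²) - 303) = 1/((-4 + 2*(1/(-11))²) - 303) = 1/((-4 + 2*(-1/11)²) - 303) = 1/((-4 + 2*(1/121)) - 303) = 1/((-4 + 2/121) - 303) = 1/(-482/121 - 303) = 1/(-37145/121) = -121/37145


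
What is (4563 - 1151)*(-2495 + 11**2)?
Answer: -8100088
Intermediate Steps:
(4563 - 1151)*(-2495 + 11**2) = 3412*(-2495 + 121) = 3412*(-2374) = -8100088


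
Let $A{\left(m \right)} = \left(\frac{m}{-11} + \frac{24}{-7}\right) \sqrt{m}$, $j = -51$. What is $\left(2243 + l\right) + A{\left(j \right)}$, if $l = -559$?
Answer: $1684 + \frac{93 i \sqrt{51}}{77} \approx 1684.0 + 8.6254 i$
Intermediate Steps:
$A{\left(m \right)} = \sqrt{m} \left(- \frac{24}{7} - \frac{m}{11}\right)$ ($A{\left(m \right)} = \left(m \left(- \frac{1}{11}\right) + 24 \left(- \frac{1}{7}\right)\right) \sqrt{m} = \left(- \frac{m}{11} - \frac{24}{7}\right) \sqrt{m} = \left(- \frac{24}{7} - \frac{m}{11}\right) \sqrt{m} = \sqrt{m} \left(- \frac{24}{7} - \frac{m}{11}\right)$)
$\left(2243 + l\right) + A{\left(j \right)} = \left(2243 - 559\right) + \frac{\sqrt{-51} \left(-264 - -357\right)}{77} = 1684 + \frac{i \sqrt{51} \left(-264 + 357\right)}{77} = 1684 + \frac{1}{77} i \sqrt{51} \cdot 93 = 1684 + \frac{93 i \sqrt{51}}{77}$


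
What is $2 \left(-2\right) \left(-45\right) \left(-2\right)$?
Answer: $-360$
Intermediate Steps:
$2 \left(-2\right) \left(-45\right) \left(-2\right) = \left(-4\right) \left(-45\right) \left(-2\right) = 180 \left(-2\right) = -360$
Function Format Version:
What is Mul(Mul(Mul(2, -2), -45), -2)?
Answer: -360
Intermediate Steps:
Mul(Mul(Mul(2, -2), -45), -2) = Mul(Mul(-4, -45), -2) = Mul(180, -2) = -360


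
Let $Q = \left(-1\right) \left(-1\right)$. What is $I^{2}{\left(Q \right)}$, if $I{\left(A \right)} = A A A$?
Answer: $1$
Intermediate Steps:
$Q = 1$
$I{\left(A \right)} = A^{3}$ ($I{\left(A \right)} = A^{2} A = A^{3}$)
$I^{2}{\left(Q \right)} = \left(1^{3}\right)^{2} = 1^{2} = 1$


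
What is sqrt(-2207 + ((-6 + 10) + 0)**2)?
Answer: I*sqrt(2191) ≈ 46.808*I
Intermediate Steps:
sqrt(-2207 + ((-6 + 10) + 0)**2) = sqrt(-2207 + (4 + 0)**2) = sqrt(-2207 + 4**2) = sqrt(-2207 + 16) = sqrt(-2191) = I*sqrt(2191)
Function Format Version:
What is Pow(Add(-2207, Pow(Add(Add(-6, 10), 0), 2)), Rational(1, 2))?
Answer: Mul(I, Pow(2191, Rational(1, 2))) ≈ Mul(46.808, I)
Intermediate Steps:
Pow(Add(-2207, Pow(Add(Add(-6, 10), 0), 2)), Rational(1, 2)) = Pow(Add(-2207, Pow(Add(4, 0), 2)), Rational(1, 2)) = Pow(Add(-2207, Pow(4, 2)), Rational(1, 2)) = Pow(Add(-2207, 16), Rational(1, 2)) = Pow(-2191, Rational(1, 2)) = Mul(I, Pow(2191, Rational(1, 2)))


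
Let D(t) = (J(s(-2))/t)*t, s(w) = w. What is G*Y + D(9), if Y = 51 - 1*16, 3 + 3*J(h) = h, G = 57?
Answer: 5980/3 ≈ 1993.3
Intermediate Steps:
J(h) = -1 + h/3
Y = 35 (Y = 51 - 16 = 35)
D(t) = -5/3 (D(t) = ((-1 + (1/3)*(-2))/t)*t = ((-1 - 2/3)/t)*t = (-5/(3*t))*t = -5/3)
G*Y + D(9) = 57*35 - 5/3 = 1995 - 5/3 = 5980/3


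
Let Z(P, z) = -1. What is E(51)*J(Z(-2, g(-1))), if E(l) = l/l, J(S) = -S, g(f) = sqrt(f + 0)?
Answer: 1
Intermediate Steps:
g(f) = sqrt(f)
E(l) = 1
E(51)*J(Z(-2, g(-1))) = 1*(-1*(-1)) = 1*1 = 1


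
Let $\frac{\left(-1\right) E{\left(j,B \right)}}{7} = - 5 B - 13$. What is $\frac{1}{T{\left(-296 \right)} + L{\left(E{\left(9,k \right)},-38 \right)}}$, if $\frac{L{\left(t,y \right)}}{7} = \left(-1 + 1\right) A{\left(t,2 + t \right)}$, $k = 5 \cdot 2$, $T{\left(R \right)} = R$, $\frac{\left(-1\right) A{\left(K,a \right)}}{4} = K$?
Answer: $- \frac{1}{296} \approx -0.0033784$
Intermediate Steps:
$A{\left(K,a \right)} = - 4 K$
$k = 10$
$E{\left(j,B \right)} = 91 + 35 B$ ($E{\left(j,B \right)} = - 7 \left(- 5 B - 13\right) = - 7 \left(-13 - 5 B\right) = 91 + 35 B$)
$L{\left(t,y \right)} = 0$ ($L{\left(t,y \right)} = 7 \left(-1 + 1\right) \left(- 4 t\right) = 7 \cdot 0 \left(- 4 t\right) = 7 \cdot 0 = 0$)
$\frac{1}{T{\left(-296 \right)} + L{\left(E{\left(9,k \right)},-38 \right)}} = \frac{1}{-296 + 0} = \frac{1}{-296} = - \frac{1}{296}$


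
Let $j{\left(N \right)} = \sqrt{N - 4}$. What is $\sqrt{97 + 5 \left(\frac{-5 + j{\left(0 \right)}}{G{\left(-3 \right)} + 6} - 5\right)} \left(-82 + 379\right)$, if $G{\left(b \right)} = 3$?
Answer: $99 \sqrt{623 + 10 i} \approx 2471.1 + 19.831 i$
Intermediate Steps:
$j{\left(N \right)} = \sqrt{-4 + N}$
$\sqrt{97 + 5 \left(\frac{-5 + j{\left(0 \right)}}{G{\left(-3 \right)} + 6} - 5\right)} \left(-82 + 379\right) = \sqrt{97 + 5 \left(\frac{-5 + \sqrt{-4 + 0}}{3 + 6} - 5\right)} \left(-82 + 379\right) = \sqrt{97 + 5 \left(\frac{-5 + \sqrt{-4}}{9} - 5\right)} 297 = \sqrt{97 + 5 \left(\left(-5 + 2 i\right) \frac{1}{9} - 5\right)} 297 = \sqrt{97 + 5 \left(\left(- \frac{5}{9} + \frac{2 i}{9}\right) - 5\right)} 297 = \sqrt{97 + 5 \left(- \frac{50}{9} + \frac{2 i}{9}\right)} 297 = \sqrt{97 - \left(\frac{250}{9} - \frac{10 i}{9}\right)} 297 = \sqrt{\frac{623}{9} + \frac{10 i}{9}} \cdot 297 = 297 \sqrt{\frac{623}{9} + \frac{10 i}{9}}$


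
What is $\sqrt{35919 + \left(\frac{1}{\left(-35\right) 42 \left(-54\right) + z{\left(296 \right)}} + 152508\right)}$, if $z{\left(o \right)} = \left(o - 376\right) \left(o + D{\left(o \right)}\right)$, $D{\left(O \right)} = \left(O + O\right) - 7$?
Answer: $\frac{\sqrt{149253026789}}{890} \approx 434.08$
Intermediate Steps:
$D{\left(O \right)} = -7 + 2 O$ ($D{\left(O \right)} = 2 O - 7 = -7 + 2 O$)
$z{\left(o \right)} = \left(-376 + o\right) \left(-7 + 3 o\right)$ ($z{\left(o \right)} = \left(o - 376\right) \left(o + \left(-7 + 2 o\right)\right) = \left(-376 + o\right) \left(-7 + 3 o\right)$)
$\sqrt{35919 + \left(\frac{1}{\left(-35\right) 42 \left(-54\right) + z{\left(296 \right)}} + 152508\right)} = \sqrt{35919 + \left(\frac{1}{\left(-35\right) 42 \left(-54\right) + \left(2632 - 335960 + 3 \cdot 296^{2}\right)} + 152508\right)} = \sqrt{35919 + \left(\frac{1}{\left(-1470\right) \left(-54\right) + \left(2632 - 335960 + 3 \cdot 87616\right)} + 152508\right)} = \sqrt{35919 + \left(\frac{1}{79380 + \left(2632 - 335960 + 262848\right)} + 152508\right)} = \sqrt{35919 + \left(\frac{1}{79380 - 70480} + 152508\right)} = \sqrt{35919 + \left(\frac{1}{8900} + 152508\right)} = \sqrt{35919 + \frac{1357321201}{8900}} = \sqrt{\frac{1677000301}{8900}} = \frac{\sqrt{149253026789}}{890}$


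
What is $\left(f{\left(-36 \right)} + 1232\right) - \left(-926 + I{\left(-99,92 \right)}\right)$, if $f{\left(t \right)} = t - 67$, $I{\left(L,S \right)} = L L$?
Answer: $-7746$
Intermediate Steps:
$I{\left(L,S \right)} = L^{2}$
$f{\left(t \right)} = -67 + t$
$\left(f{\left(-36 \right)} + 1232\right) - \left(-926 + I{\left(-99,92 \right)}\right) = \left(\left(-67 - 36\right) + 1232\right) + \left(926 - \left(-99\right)^{2}\right) = \left(-103 + 1232\right) + \left(926 - 9801\right) = 1129 + \left(926 - 9801\right) = 1129 - 8875 = -7746$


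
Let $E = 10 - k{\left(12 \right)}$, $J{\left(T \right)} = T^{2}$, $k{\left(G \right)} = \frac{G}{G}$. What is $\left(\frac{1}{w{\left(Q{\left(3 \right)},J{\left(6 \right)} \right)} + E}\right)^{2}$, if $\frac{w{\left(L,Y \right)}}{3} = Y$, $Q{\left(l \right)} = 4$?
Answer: $\frac{1}{13689} \approx 7.3051 \cdot 10^{-5}$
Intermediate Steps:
$k{\left(G \right)} = 1$
$w{\left(L,Y \right)} = 3 Y$
$E = 9$ ($E = 10 - 1 = 9$)
$\left(\frac{1}{w{\left(Q{\left(3 \right)},J{\left(6 \right)} \right)} + E}\right)^{2} = \left(\frac{1}{3 \cdot 6^{2} + 9}\right)^{2} = \left(\frac{1}{3 \cdot 36 + 9}\right)^{2} = \left(\frac{1}{108 + 9}\right)^{2} = \left(\frac{1}{117}\right)^{2} = \frac{1}{13689}$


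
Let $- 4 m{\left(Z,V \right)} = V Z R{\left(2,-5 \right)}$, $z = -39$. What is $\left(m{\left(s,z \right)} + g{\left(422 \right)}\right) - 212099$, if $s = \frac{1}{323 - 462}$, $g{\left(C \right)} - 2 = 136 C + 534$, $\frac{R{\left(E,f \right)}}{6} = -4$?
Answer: $- \frac{21429535}{139} \approx -1.5417 \cdot 10^{5}$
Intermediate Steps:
$R{\left(E,f \right)} = -24$ ($R{\left(E,f \right)} = 6 \left(-4\right) = -24$)
$g{\left(C \right)} = 536 + 136 C$ ($g{\left(C \right)} = 2 + \left(136 C + 534\right) = 2 + \left(534 + 136 C\right) = 536 + 136 C$)
$s = - \frac{1}{139}$ ($s = \frac{1}{-139} = - \frac{1}{139} \approx -0.0071942$)
$m{\left(Z,V \right)} = 6 V Z$ ($m{\left(Z,V \right)} = - \frac{V Z \left(-24\right)}{4} = - \frac{\left(-24\right) V Z}{4} = 6 V Z$)
$\left(m{\left(s,z \right)} + g{\left(422 \right)}\right) - 212099 = \left(6 \left(-39\right) \left(- \frac{1}{139}\right) + \left(536 + 136 \cdot 422\right)\right) - 212099 = \left(\frac{234}{139} + \left(536 + 57392\right)\right) - 212099 = \left(\frac{234}{139} + 57928\right) - 212099 = \frac{8052226}{139} - 212099 = - \frac{21429535}{139}$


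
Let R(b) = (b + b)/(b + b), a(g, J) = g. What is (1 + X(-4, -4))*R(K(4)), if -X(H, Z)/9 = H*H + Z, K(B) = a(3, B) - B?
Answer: -107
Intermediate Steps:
K(B) = 3 - B
X(H, Z) = -9*Z - 9*H² (X(H, Z) = -9*(H*H + Z) = -9*(H² + Z) = -9*(Z + H²) = -9*Z - 9*H²)
R(b) = 1 (R(b) = (2*b)/((2*b)) = (2*b)*(1/(2*b)) = 1)
(1 + X(-4, -4))*R(K(4)) = (1 + (-9*(-4) - 9*(-4)²))*1 = (1 + (36 - 9*16))*1 = (1 + (36 - 144))*1 = (1 - 108)*1 = -107*1 = -107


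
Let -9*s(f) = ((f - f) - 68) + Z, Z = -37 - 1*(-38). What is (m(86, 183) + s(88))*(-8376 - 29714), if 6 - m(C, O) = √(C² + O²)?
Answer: -4608890/9 + 38090*√40885 ≈ 7.1897e+6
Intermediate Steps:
Z = 1 (Z = -37 + 38 = 1)
s(f) = 67/9 (s(f) = -(((f - f) - 68) + 1)/9 = -((0 - 68) + 1)/9 = -(-68 + 1)/9 = -⅑*(-67) = 67/9)
m(C, O) = 6 - √(C² + O²)
(m(86, 183) + s(88))*(-8376 - 29714) = ((6 - √(86² + 183²)) + 67/9)*(-8376 - 29714) = ((6 - √(7396 + 33489)) + 67/9)*(-38090) = ((6 - √40885) + 67/9)*(-38090) = (121/9 - √40885)*(-38090) = -4608890/9 + 38090*√40885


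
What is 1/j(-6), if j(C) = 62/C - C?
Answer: -3/13 ≈ -0.23077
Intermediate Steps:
j(C) = -C + 62/C
1/j(-6) = 1/(-1*(-6) + 62/(-6)) = 1/(6 + 62*(-1/6)) = 1/(6 - 31/3) = 1/(-13/3) = -3/13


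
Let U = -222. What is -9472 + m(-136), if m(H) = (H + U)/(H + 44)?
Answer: -435533/46 ≈ -9468.1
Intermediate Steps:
m(H) = (-222 + H)/(44 + H) (m(H) = (H - 222)/(H + 44) = (-222 + H)/(44 + H))
-9472 + m(-136) = -9472 + (-222 - 136)/(44 - 136) = -9472 - 358/(-92) = -9472 - 1/92*(-358) = -9472 + 179/46 = -435533/46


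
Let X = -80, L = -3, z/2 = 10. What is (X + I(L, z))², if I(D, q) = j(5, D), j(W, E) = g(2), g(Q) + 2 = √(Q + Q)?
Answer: 6400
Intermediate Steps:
g(Q) = -2 + √2*√Q (g(Q) = -2 + √(Q + Q) = -2 + √(2*Q) = -2 + √2*√Q)
z = 20 (z = 2*10 = 20)
j(W, E) = 0 (j(W, E) = -2 + √2*√2 = -2 + 2 = 0)
I(D, q) = 0
(X + I(L, z))² = (-80 + 0)² = (-80)² = 6400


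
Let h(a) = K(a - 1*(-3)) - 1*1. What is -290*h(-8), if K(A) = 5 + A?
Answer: 290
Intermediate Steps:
h(a) = 7 + a (h(a) = (5 + (a - 1*(-3))) - 1*1 = (5 + (a + 3)) - 1 = (5 + (3 + a)) - 1 = (8 + a) - 1 = 7 + a)
-290*h(-8) = -290*(7 - 8) = -290*(-1) = 290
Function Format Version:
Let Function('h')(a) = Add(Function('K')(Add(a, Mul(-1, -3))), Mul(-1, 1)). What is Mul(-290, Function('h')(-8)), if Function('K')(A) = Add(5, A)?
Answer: 290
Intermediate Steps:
Function('h')(a) = Add(7, a) (Function('h')(a) = Add(Add(5, Add(a, Mul(-1, -3))), Mul(-1, 1)) = Add(Add(5, Add(a, 3)), -1) = Add(Add(5, Add(3, a)), -1) = Add(Add(8, a), -1) = Add(7, a))
Mul(-290, Function('h')(-8)) = Mul(-290, Add(7, -8)) = Mul(-290, -1) = 290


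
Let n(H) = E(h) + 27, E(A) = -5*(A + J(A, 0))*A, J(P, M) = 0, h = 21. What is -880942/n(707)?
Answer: 440471/1089 ≈ 404.47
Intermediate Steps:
E(A) = -5*A**2 (E(A) = -5*(A + 0)*A = -5*A*A = -5*A**2)
n(H) = -2178 (n(H) = -5*21**2 + 27 = -5*441 + 27 = -2205 + 27 = -2178)
-880942/n(707) = -880942/(-2178) = -880942*(-1/2178) = 440471/1089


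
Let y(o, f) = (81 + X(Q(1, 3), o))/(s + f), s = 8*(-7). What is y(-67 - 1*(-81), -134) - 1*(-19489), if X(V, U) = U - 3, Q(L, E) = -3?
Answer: 1851409/95 ≈ 19489.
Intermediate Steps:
X(V, U) = -3 + U
s = -56
y(o, f) = (78 + o)/(-56 + f) (y(o, f) = (81 + (-3 + o))/(-56 + f) = (78 + o)/(-56 + f))
y(-67 - 1*(-81), -134) - 1*(-19489) = (78 + (-67 - 1*(-81)))/(-56 - 134) - 1*(-19489) = (78 + (-67 + 81))/(-190) + 19489 = -(78 + 14)/190 + 19489 = -1/190*92 + 19489 = -46/95 + 19489 = 1851409/95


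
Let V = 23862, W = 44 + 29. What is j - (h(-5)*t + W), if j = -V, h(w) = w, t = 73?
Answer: -23570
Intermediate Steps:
W = 73
j = -23862 (j = -1*23862 = -23862)
j - (h(-5)*t + W) = -23862 - (-5*73 + 73) = -23862 - (-365 + 73) = -23862 - 1*(-292) = -23862 + 292 = -23570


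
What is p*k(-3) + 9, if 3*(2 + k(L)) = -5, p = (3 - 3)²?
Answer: 9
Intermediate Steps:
p = 0 (p = 0² = 0)
k(L) = -11/3 (k(L) = -2 + (⅓)*(-5) = -2 - 5/3 = -11/3)
p*k(-3) + 9 = 0*(-11/3) + 9 = 0 + 9 = 9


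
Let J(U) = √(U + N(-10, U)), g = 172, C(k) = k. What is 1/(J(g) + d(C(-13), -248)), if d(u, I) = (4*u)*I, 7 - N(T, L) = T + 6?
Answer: 12896/166306633 - √183/166306633 ≈ 7.7462e-5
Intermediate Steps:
N(T, L) = 1 - T (N(T, L) = 7 - (T + 6) = 7 - (6 + T) = 7 + (-6 - T) = 1 - T)
J(U) = √(11 + U) (J(U) = √(U + (1 - 1*(-10))) = √(U + (1 + 10)) = √(U + 11) = √(11 + U))
d(u, I) = 4*I*u
1/(J(g) + d(C(-13), -248)) = 1/(√(11 + 172) + 4*(-248)*(-13)) = 1/(√183 + 12896) = 1/(12896 + √183)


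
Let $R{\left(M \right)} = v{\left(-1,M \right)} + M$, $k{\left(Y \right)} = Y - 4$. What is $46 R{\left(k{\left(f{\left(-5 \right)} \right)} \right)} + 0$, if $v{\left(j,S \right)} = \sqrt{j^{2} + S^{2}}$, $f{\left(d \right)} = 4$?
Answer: $46$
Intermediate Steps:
$k{\left(Y \right)} = -4 + Y$
$v{\left(j,S \right)} = \sqrt{S^{2} + j^{2}}$
$R{\left(M \right)} = M + \sqrt{1 + M^{2}}$ ($R{\left(M \right)} = \sqrt{M^{2} + \left(-1\right)^{2}} + M = \sqrt{M^{2} + 1} + M = \sqrt{1 + M^{2}} + M = M + \sqrt{1 + M^{2}}$)
$46 R{\left(k{\left(f{\left(-5 \right)} \right)} \right)} + 0 = 46 \left(\left(-4 + 4\right) + \sqrt{1 + \left(-4 + 4\right)^{2}}\right) + 0 = 46 \left(0 + \sqrt{1 + 0^{2}}\right) + 0 = 46 \left(0 + \sqrt{1 + 0}\right) + 0 = 46 \left(0 + \sqrt{1}\right) + 0 = 46 \left(0 + 1\right) + 0 = 46 \cdot 1 + 0 = 46 + 0 = 46$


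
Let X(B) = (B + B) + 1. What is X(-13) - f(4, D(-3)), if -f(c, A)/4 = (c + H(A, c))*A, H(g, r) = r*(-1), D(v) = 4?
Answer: -25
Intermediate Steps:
H(g, r) = -r
X(B) = 1 + 2*B (X(B) = 2*B + 1 = 1 + 2*B)
f(c, A) = 0 (f(c, A) = -4*(c - c)*A = -0*A = -4*0 = 0)
X(-13) - f(4, D(-3)) = (1 + 2*(-13)) - 1*0 = (1 - 26) + 0 = -25 + 0 = -25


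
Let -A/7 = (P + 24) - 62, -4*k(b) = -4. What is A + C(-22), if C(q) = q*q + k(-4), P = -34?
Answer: 989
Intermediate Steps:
k(b) = 1 (k(b) = -¼*(-4) = 1)
C(q) = 1 + q² (C(q) = q*q + 1 = q² + 1 = 1 + q²)
A = 504 (A = -7*((-34 + 24) - 62) = -7*(-10 - 62) = -7*(-72) = 504)
A + C(-22) = 504 + (1 + (-22)²) = 504 + (1 + 484) = 504 + 485 = 989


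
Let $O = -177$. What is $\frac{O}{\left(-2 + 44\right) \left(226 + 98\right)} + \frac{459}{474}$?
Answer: $\frac{342343}{358344} \approx 0.95535$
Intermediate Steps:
$\frac{O}{\left(-2 + 44\right) \left(226 + 98\right)} + \frac{459}{474} = - \frac{177}{\left(-2 + 44\right) \left(226 + 98\right)} + \frac{459}{474} = - \frac{177}{42 \cdot 324} + 459 \cdot \frac{1}{474} = - \frac{177}{13608} + \frac{153}{158} = \left(-177\right) \frac{1}{13608} + \frac{153}{158} = - \frac{59}{4536} + \frac{153}{158} = \frac{342343}{358344}$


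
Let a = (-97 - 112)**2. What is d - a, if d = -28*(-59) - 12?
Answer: -42041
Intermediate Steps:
a = 43681 (a = (-209)**2 = 43681)
d = 1640 (d = 1652 - 12 = 1640)
d - a = 1640 - 1*43681 = 1640 - 43681 = -42041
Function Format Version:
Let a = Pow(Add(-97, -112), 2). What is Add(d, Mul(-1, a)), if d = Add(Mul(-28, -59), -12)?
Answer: -42041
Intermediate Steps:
a = 43681 (a = Pow(-209, 2) = 43681)
d = 1640 (d = Add(1652, -12) = 1640)
Add(d, Mul(-1, a)) = Add(1640, Mul(-1, 43681)) = Add(1640, -43681) = -42041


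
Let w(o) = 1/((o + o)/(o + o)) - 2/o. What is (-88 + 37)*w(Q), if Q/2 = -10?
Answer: -561/10 ≈ -56.100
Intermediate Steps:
Q = -20 (Q = 2*(-10) = -20)
w(o) = 1 - 2/o (w(o) = 1/((2*o)/((2*o))) - 2/o = 1/((2*o)*(1/(2*o))) - 2/o = 1/1 - 2/o = 1*1 - 2/o = 1 - 2/o)
(-88 + 37)*w(Q) = (-88 + 37)*((-2 - 20)/(-20)) = -(-51)*(-22)/20 = -51*11/10 = -561/10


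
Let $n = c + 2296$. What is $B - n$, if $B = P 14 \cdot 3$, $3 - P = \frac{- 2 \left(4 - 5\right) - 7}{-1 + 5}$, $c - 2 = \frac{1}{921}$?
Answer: $- \frac{3904121}{1842} \approx -2119.5$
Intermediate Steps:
$c = \frac{1843}{921}$ ($c = 2 + \frac{1}{921} = \frac{1843}{921} \approx 2.0011$)
$P = \frac{17}{4}$ ($P = 3 - \frac{- 2 \left(4 - 5\right) - 7}{-1 + 5} = 3 - \frac{\left(-2\right) \left(-1\right) - 7}{4} = 3 - \left(2 - 7\right) \frac{1}{4} = 3 - \left(-5\right) \frac{1}{4} = 3 - - \frac{5}{4} = 3 + \frac{5}{4} = \frac{17}{4} \approx 4.25$)
$n = \frac{2116459}{921}$ ($n = \frac{1843}{921} + 2296 = \frac{2116459}{921} \approx 2298.0$)
$B = \frac{357}{2}$ ($B = \frac{17}{4} \cdot 14 \cdot 3 = \frac{119}{2} \cdot 3 = \frac{357}{2} \approx 178.5$)
$B - n = \frac{357}{2} - \frac{2116459}{921} = - \frac{3904121}{1842}$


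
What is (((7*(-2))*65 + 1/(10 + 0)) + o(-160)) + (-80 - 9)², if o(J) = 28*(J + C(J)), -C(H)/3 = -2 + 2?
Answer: 25311/10 ≈ 2531.1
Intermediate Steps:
C(H) = 0 (C(H) = -3*(-2 + 2) = -3*0 = 0)
o(J) = 28*J (o(J) = 28*(J + 0) = 28*J)
(((7*(-2))*65 + 1/(10 + 0)) + o(-160)) + (-80 - 9)² = (((7*(-2))*65 + 1/(10 + 0)) + 28*(-160)) + (-80 - 9)² = ((-14*65 + 1/10) - 4480) + (-89)² = ((-910 + ⅒) - 4480) + 7921 = (-9099/10 - 4480) + 7921 = -53899/10 + 7921 = 25311/10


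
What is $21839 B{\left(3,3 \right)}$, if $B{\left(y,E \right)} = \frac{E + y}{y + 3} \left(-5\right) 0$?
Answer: $0$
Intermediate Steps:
$B{\left(y,E \right)} = 0$ ($B{\left(y,E \right)} = \frac{E + y}{3 + y} \left(-5\right) 0 = - \frac{5 \left(E + y\right)}{3 + y} 0 = 0$)
$21839 B{\left(3,3 \right)} = 21839 \cdot 0 = 0$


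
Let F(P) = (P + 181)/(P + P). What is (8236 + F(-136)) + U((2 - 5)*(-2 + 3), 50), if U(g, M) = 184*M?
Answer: 4742547/272 ≈ 17436.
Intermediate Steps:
F(P) = (181 + P)/(2*P) (F(P) = (181 + P)/((2*P)) = (181 + P)*(1/(2*P)) = (181 + P)/(2*P))
(8236 + F(-136)) + U((2 - 5)*(-2 + 3), 50) = (8236 + (1/2)*(181 - 136)/(-136)) + 184*50 = (8236 + (1/2)*(-1/136)*45) + 9200 = (8236 - 45/272) + 9200 = 2240147/272 + 9200 = 4742547/272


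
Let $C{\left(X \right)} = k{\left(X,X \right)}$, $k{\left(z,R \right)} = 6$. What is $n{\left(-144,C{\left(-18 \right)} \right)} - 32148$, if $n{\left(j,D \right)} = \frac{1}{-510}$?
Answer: $- \frac{16395481}{510} \approx -32148.0$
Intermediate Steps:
$C{\left(X \right)} = 6$
$n{\left(j,D \right)} = - \frac{1}{510}$
$n{\left(-144,C{\left(-18 \right)} \right)} - 32148 = - \frac{1}{510} - 32148 = - \frac{16395481}{510}$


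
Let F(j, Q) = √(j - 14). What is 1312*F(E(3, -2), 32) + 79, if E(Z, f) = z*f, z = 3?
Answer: 79 + 2624*I*√5 ≈ 79.0 + 5867.4*I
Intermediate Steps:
E(Z, f) = 3*f
F(j, Q) = √(-14 + j)
1312*F(E(3, -2), 32) + 79 = 1312*√(-14 + 3*(-2)) + 79 = 1312*√(-14 - 6) + 79 = 1312*√(-20) + 79 = 1312*(2*I*√5) + 79 = 2624*I*√5 + 79 = 79 + 2624*I*√5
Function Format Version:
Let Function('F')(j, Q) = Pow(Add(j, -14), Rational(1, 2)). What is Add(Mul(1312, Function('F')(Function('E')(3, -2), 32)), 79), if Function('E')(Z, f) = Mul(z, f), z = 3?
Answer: Add(79, Mul(2624, I, Pow(5, Rational(1, 2)))) ≈ Add(79.000, Mul(5867.4, I))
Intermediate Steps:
Function('E')(Z, f) = Mul(3, f)
Function('F')(j, Q) = Pow(Add(-14, j), Rational(1, 2))
Add(Mul(1312, Function('F')(Function('E')(3, -2), 32)), 79) = Add(Mul(1312, Pow(Add(-14, Mul(3, -2)), Rational(1, 2))), 79) = Add(Mul(1312, Pow(Add(-14, -6), Rational(1, 2))), 79) = Add(Mul(1312, Pow(-20, Rational(1, 2))), 79) = Add(Mul(1312, Mul(2, I, Pow(5, Rational(1, 2)))), 79) = Add(Mul(2624, I, Pow(5, Rational(1, 2))), 79) = Add(79, Mul(2624, I, Pow(5, Rational(1, 2))))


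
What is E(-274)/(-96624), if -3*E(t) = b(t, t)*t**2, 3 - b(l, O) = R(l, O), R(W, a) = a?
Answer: 5199013/72468 ≈ 71.742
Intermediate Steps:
b(l, O) = 3 - O
E(t) = -t**2*(3 - t)/3 (E(t) = -(3 - t)*t**2/3 = -t**2*(3 - t)/3)
E(-274)/(-96624) = ((1/3)*(-274)**2*(-3 - 274))/(-96624) = ((1/3)*75076*(-277))*(-1/96624) = -20796052/3*(-1/96624) = 5199013/72468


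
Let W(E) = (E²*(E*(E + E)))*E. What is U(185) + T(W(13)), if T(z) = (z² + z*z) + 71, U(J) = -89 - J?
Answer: 1102867934589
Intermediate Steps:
W(E) = 2*E⁵ (W(E) = (E²*(E*(2*E)))*E = (E²*(2*E²))*E = (2*E⁴)*E = 2*E⁵)
T(z) = 71 + 2*z² (T(z) = (z² + z²) + 71 = 2*z² + 71 = 71 + 2*z²)
U(185) + T(W(13)) = (-89 - 1*185) + (71 + 2*(2*13⁵)²) = (-89 - 185) + (71 + 2*(2*371293)²) = -274 + (71 + 2*742586²) = -274 + (71 + 2*551433967396) = -274 + (71 + 1102867934792) = -274 + 1102867934863 = 1102867934589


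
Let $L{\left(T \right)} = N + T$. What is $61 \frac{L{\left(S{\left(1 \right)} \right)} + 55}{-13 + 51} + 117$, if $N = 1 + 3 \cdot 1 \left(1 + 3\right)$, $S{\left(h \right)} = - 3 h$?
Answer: $\frac{8411}{38} \approx 221.34$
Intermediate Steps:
$N = 13$ ($N = 1 + 3 \cdot 4 = 1 + 12 = 13$)
$L{\left(T \right)} = 13 + T$
$61 \frac{L{\left(S{\left(1 \right)} \right)} + 55}{-13 + 51} + 117 = 61 \frac{\left(13 - 3\right) + 55}{-13 + 51} + 117 = 61 \frac{\left(13 - 3\right) + 55}{38} + 117 = 61 \left(10 + 55\right) \frac{1}{38} + 117 = 61 \cdot 65 \cdot \frac{1}{38} + 117 = 61 \cdot \frac{65}{38} + 117 = \frac{3965}{38} + 117 = \frac{8411}{38}$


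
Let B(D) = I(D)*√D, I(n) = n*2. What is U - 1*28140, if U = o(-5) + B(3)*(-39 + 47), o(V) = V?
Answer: -28145 + 48*√3 ≈ -28062.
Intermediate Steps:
I(n) = 2*n
B(D) = 2*D^(3/2) (B(D) = (2*D)*√D = 2*D^(3/2))
U = -5 + 48*√3 (U = -5 + (2*3^(3/2))*(-39 + 47) = -5 + (2*(3*√3))*8 = -5 + (6*√3)*8 = -5 + 48*√3 ≈ 78.138)
U - 1*28140 = (-5 + 48*√3) - 1*28140 = (-5 + 48*√3) - 28140 = -28145 + 48*√3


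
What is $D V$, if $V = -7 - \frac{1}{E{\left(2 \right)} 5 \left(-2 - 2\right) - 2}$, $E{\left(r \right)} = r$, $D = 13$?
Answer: $- \frac{3809}{42} \approx -90.69$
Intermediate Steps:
$V = - \frac{293}{42}$ ($V = -7 - \frac{1}{2 \cdot 5 \left(-2 - 2\right) - 2} = -7 - \frac{1}{10 \left(-4\right) - 2} = -7 - \frac{1}{-40 - 2} = -7 - \frac{1}{-42} = -7 - - \frac{1}{42} = -7 + \frac{1}{42} = - \frac{293}{42} \approx -6.9762$)
$D V = 13 \left(- \frac{293}{42}\right) = - \frac{3809}{42}$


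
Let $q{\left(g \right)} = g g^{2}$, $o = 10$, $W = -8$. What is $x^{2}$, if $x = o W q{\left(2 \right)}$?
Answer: $409600$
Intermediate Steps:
$q{\left(g \right)} = g^{3}$
$x = -640$ ($x = 10 \left(-8\right) 2^{3} = \left(-80\right) 8 = -640$)
$x^{2} = \left(-640\right)^{2} = 409600$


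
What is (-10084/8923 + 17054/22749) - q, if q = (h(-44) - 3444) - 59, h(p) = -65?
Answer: 724188690662/202989327 ≈ 3567.6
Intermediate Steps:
q = -3568 (q = (-65 - 3444) - 59 = -3509 - 59 = -3568)
(-10084/8923 + 17054/22749) - q = (-10084/8923 + 17054/22749) - 1*(-3568) = (-10084*1/8923 + 17054*(1/22749)) + 3568 = (-10084/8923 + 17054/22749) + 3568 = -77228074/202989327 + 3568 = 724188690662/202989327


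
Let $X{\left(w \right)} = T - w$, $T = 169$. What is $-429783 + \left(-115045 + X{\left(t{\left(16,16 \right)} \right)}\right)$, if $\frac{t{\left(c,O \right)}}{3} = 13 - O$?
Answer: $-544650$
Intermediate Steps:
$t{\left(c,O \right)} = 39 - 3 O$ ($t{\left(c,O \right)} = 3 \left(13 - O\right) = 39 - 3 O$)
$X{\left(w \right)} = 169 - w$
$-429783 + \left(-115045 + X{\left(t{\left(16,16 \right)} \right)}\right) = -429783 + \left(-115045 + \left(169 - \left(39 - 48\right)\right)\right) = -429783 + \left(-115045 + \left(169 - -9\right)\right) = -429783 + \left(-115045 + \left(169 + 9\right)\right) = -429783 + \left(-115045 + 178\right) = -429783 - 114867 = -544650$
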